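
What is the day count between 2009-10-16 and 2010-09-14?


Start date: 2009-10-16
End date: 2010-09-14
Oct 2009: +16 days
Nov 2009: +30 days
Dec 2009: +31 days
... (9 more months)
Total: 333 days

333


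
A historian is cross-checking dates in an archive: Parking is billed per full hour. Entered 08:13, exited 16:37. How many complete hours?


Start: 08:13
End: 16:37
Hour difference: 16 - 8 = 8 hours
Minute difference: 37 - 13 = 24 minutes
Total minutes: 504
Complete hours: 504 / 60 = 8 (remainder 24)

8


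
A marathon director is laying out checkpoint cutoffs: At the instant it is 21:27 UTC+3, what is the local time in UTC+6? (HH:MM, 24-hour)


Local time: 21:27 at UTC+3 (offset 3h)
Target zone: UTC+6 (offset 6h)
Difference: 6 - (3) = 3 hours
Calculation: 21 + (3) = 24
Wraparound: (24) mod 24 = 0
Result: 00:27

00:27


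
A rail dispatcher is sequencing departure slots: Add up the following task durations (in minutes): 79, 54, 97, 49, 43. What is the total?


Durations: 79, 54, 97, 49, 43
Running sum: 79
+ 54 = 133
+ 97 = 230
+ 49 = 279
+ 43 = 322
Total duration: 322 minutes
That is 5 hours and 22 minutes

322


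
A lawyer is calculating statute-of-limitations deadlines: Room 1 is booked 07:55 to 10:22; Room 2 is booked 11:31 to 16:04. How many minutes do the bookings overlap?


Interval A: [475, 622] minutes from midnight
Interval B: [691, 964] minutes from midnight
Overlap start = max(475, 691) = 691
Overlap end = min(622, 964) = 622
End <= start, so the intervals do not overlap: 0 minutes

0


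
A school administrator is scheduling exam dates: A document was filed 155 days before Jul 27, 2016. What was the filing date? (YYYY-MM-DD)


Start: 2016-07-27
Subtracting 155 days
Days already passed in July: 27
After going back through July: 128 more days to subtract
June 2016: 30 days, 98 remaining
May 2016: 31 days, 67 remaining
April 2016: 30 days, 37 remaining
March 2016: 31 days, 6 remaining
Result: 2016-02-23

2016-02-23


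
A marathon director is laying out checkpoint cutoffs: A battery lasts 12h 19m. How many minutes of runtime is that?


Hours: 12
Extra minutes: 19
Minutes per hour: 60
Hours to minutes: 12 x 60 = 720
Total: 720 + 19 = 739

739


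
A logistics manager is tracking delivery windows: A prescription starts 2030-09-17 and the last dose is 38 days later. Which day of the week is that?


Start: 2030-09-17 (Tuesday)
Step 1 - find target date: add 38 days
  2030-09-17 + 38 days = 2030-10-25
Step 2 - day of week:
  38 mod 7 = 3
  Tuesday + 3 days -> Friday
Result: Friday (2030-10-25)

Friday


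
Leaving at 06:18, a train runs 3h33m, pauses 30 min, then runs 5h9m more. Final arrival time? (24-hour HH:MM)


Depart: 06:18
Leg 1: +213 min -> 09:51
Layover: +30 min -> 10:21
Leg 2: +309 min -> 15:30
Total travel: 552 minutes = 9h 12m
Arrival: 15:30

15:30


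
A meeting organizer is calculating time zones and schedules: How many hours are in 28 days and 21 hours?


Days: 28
Extra hours: 21
Hours per day: 24
Days to hours: 28 x 24 = 672
Total: 672 + 21 = 693

693


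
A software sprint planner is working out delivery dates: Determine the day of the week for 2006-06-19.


Date: 2006-06-19
January 1, 2006 is a Sunday
Day of year: 170
Offset from Jan 1: 169 days
169 mod 7 = 1
Result: Monday

Monday


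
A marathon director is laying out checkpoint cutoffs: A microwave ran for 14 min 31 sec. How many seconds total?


Minutes: 14
Extra seconds: 31
Seconds per minute: 60
Minutes to seconds: 14 x 60 = 840
Total: 840 + 31 = 871

871


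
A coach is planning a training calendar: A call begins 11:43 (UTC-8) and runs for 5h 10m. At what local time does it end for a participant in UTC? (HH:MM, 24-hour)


Start: 11:43 in UTC-8
Step 1 - add duration:
  minutes: 43 + 10 = 53
  hours: 11 + 5 + 0 = 16
  end in UTC-8: 16:53
Step 2 - convert UTC-8 -> UTC:
  offset difference: 0 - (-8) = 8 hours
  16 + (8) = 24 -> mod 24 = 0
Result: 00:53 in UTC

00:53


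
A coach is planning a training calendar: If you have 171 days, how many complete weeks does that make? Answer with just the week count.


Total days: 171
Days per week: 7
Division: 171 / 7 = 24 remainder 3
Complete weeks: 24
Remaining days: 3

24


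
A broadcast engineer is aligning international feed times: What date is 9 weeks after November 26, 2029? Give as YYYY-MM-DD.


Start: 2029-11-26
Weeks to add: 9
Convert to days: 9 x 7 = 63 days
Add 63 days to 2029-11-26
Result: 2030-01-28

2030-01-28


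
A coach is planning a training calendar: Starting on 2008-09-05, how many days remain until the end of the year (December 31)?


Start: September 05, 2008
End: December 31, 2008
Days left in September: 25
October: 31
November: 30
December: 31
Sum of remaining months: 92
Total: 25 + 92 = 117

117


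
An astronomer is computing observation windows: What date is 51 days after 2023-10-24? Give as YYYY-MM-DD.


Start: 2023-10-24
Adding 51 days
Days remaining in October: 7
After October: 44 days still to add
November 2023: 30 days, 14 remaining
December 2023 has 31 days, need 14
Result: 2023-12-14

2023-12-14


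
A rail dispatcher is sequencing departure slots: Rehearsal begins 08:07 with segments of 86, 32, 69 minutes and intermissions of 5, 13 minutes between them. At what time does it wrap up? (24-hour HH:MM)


Start: 08:07 = 487 min from midnight
  after task 1 (86 min): 09:33
  after break (5 min): 09:38
  after task 2 (32 min): 10:10
  after break (13 min): 10:23
  after task 3 (69 min): 11:32
Total elapsed: 205 minutes
End time: 11:32

11:32


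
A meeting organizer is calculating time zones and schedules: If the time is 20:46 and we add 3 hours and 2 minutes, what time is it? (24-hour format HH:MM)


Start time: 20:46
Adding: 3 hours 2 minutes
Minutes: 46 + 2 = 48
Hours: 20 + 3 + 0 = 23
Result: 23:48

23:48


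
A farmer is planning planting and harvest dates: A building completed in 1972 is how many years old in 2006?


Birth year: 1972
Current year: 2006
Age = current year - birth year
Age = 2006 - 1972 = 34

34


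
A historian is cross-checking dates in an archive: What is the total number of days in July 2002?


Month: July
Year: 2002
July is a 31-day month
Total: 31 days

31


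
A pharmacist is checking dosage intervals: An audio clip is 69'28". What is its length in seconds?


Minutes: 69
Seconds: 28
Convert minutes to seconds: 69 x 60 = 4140
Add remaining seconds: 4140 + 28 = 4168

4168


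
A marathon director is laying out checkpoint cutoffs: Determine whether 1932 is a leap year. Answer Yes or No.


Year: 1932
Divisible by 4? 1932 / 4 = 483.0 -> Yes
Divisible by 100? 1932 / 100 = 19.32 -> No
Divisible by 4 but not 100, so it IS a leap year

Yes


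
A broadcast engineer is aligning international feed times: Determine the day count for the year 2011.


Year: 2011
Check leap year rules:
Divisible by 4? No
2011 is not a leap year
Days: 365

365


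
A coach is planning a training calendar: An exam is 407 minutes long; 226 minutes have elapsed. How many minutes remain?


Total budget: 407 minutes
Time used: 226 minutes
Remaining: 407 - 226 = 181 minutes
Percent used: 55.5%
Percent remaining: 44.5%

181


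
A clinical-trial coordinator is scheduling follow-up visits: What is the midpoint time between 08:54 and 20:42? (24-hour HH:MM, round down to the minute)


Start time: 08:54 = 534 minutes from midnight
End time: 20:42 = 1242 minutes from midnight
Sum: 534 + 1242 = 1776
Midpoint: 1776 / 2 = 888 minutes
Convert: 888 / 60 = 14 hours, 48 minutes
Result: 14:48

14:48


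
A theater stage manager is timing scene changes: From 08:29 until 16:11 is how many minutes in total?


Start time: 08:29 = 509 minutes from midnight
End time: 16:11 = 971 minutes from midnight
Difference: 971 - 509 = 462 minutes
That is 7 hours and 42 minutes

462


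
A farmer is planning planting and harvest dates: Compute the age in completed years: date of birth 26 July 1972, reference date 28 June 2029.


Birth: 1972-07-26
Reference: 2029-06-28
Year difference: 2029 - 1972 = 57
Has birthday (07-26) occurred by 06-28? No
Birthday not yet reached this year -> subtract 1
Age in full years: 56

56


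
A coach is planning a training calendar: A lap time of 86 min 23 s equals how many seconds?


Minutes: 86
Seconds: 23
Convert minutes to seconds: 86 x 60 = 5160
Add remaining seconds: 5160 + 23 = 5183

5183


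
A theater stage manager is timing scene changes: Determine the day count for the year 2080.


Year: 2080
Check leap year rules:
Divisible by 4? Yes
Divisible by 100? No
2080 is a leap year
Days: 366

366


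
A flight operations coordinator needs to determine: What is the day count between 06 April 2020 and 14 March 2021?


Start date: 2020-04-06
End date: 2021-03-14
Apr 2020: +25 days
May 2020: +31 days
Jun 2020: +30 days
... (9 more months)
Total: 342 days

342


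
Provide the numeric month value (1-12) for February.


Calendar month order:
1. January
2. February <--
3. March
February is month number 2

2


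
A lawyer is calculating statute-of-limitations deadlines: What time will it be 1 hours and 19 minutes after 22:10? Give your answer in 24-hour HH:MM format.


Start time: 22:10
Adding: 1 hours 19 minutes
Minutes: 10 + 19 = 29
Hours: 22 + 1 + 0 = 23
Result: 23:29

23:29


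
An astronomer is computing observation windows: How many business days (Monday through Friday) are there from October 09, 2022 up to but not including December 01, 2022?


Start: 2022-10-09 (Sunday)
End (exclusive): 2022-12-01 (Thursday)
Total calendar days: 53
Full weeks: 53 // 7 = 7 -> 35 weekdays
Remaining 4 days starting on Sunday:
  Sun(-), Mon(w), Tue(w), Wed(w) -> 3 weekdays
Total business days: 35 + 3 = 38

38


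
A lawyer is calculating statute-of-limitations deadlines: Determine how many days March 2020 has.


Month: March
Year: 2020
March is a 31-day month
Total: 31 days

31


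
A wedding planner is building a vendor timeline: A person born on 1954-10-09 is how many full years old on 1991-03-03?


Birth: 1954-10-09
Reference: 1991-03-03
Year difference: 1991 - 1954 = 37
Has birthday (10-09) occurred by 03-03? No
Birthday not yet reached this year -> subtract 1
Age in full years: 36

36


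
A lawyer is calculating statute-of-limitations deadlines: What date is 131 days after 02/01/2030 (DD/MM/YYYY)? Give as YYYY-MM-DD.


Start: 2030-01-02
Adding 131 days
Days remaining in January: 29
After January: 102 days still to add
February 2030: 28 days, 74 remaining
March 2030: 31 days, 43 remaining
April 2030: 30 days, 13 remaining
May 2030 has 31 days, need 13
Result: 2030-05-13

2030-05-13


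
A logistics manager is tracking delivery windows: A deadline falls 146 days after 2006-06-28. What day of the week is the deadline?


Start: 2006-06-28 (Wednesday)
Step 1 - find target date: add 146 days
  2006-06-28 + 146 days = 2006-11-21
Step 2 - day of week:
  146 mod 7 = 6
  Wednesday + 6 days -> Tuesday
Result: Tuesday (2006-11-21)

Tuesday


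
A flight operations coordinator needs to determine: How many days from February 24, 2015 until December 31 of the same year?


Start: February 24, 2015
End: December 31, 2015
Days left in February: 4
March: 31
April: 30
May: 31
June: 30
... plus remaining months
Sum of remaining months: 306
Total: 4 + 306 = 310

310


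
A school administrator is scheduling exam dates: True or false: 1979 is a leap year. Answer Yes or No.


Year: 1979
Divisible by 4? 1979 / 4 = 494.75 -> No
Not divisible by 4, so NOT a leap year

No


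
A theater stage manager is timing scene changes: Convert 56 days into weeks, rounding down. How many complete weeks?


Total days: 56
Days per week: 7
Division: 56 / 7 = 8 remainder 0
Complete weeks: 8
Remaining days: 0

8


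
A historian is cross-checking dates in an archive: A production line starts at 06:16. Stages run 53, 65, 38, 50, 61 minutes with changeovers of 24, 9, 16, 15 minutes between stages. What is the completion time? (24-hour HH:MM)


Start: 06:16 = 376 min from midnight
  after task 1 (53 min): 07:09
  after break (24 min): 07:33
  after task 2 (65 min): 08:38
  after break (9 min): 08:47
  after task 3 (38 min): 09:25
  after break (16 min): 09:41
  after task 4 (50 min): 10:31
  after break (15 min): 10:46
  after task 5 (61 min): 11:47
Total elapsed: 331 minutes
End time: 11:47

11:47


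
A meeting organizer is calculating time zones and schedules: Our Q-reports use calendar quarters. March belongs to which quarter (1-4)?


Month: March (month 3)
Q1: January-March (months 1-3)
Q2: April-June (months 4-6)
Q3: July-September (months 7-9)
Q4: October-December (months 10-12)
Month 3 falls in Q1

1


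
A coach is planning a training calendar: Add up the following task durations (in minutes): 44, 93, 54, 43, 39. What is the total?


Durations: 44, 93, 54, 43, 39
Running sum: 44
+ 93 = 137
+ 54 = 191
+ 43 = 234
+ 39 = 273
Total duration: 273 minutes
That is 4 hours and 33 minutes

273


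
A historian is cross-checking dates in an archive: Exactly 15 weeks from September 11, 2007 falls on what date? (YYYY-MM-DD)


Start: 2007-09-11
Weeks to add: 15
Convert to days: 15 x 7 = 105 days
Add 105 days to 2007-09-11
Result: 2007-12-25

2007-12-25


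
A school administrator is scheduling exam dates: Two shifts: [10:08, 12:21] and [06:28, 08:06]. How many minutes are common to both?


Interval A: [608, 741] minutes from midnight
Interval B: [388, 486] minutes from midnight
Overlap start = max(608, 388) = 608
Overlap end = min(741, 486) = 486
End <= start, so the intervals do not overlap: 0 minutes

0


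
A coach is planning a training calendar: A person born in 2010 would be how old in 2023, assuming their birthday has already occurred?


Birth year: 2010
Current year: 2023
Age = current year - birth year
Age = 2023 - 2010 = 13

13


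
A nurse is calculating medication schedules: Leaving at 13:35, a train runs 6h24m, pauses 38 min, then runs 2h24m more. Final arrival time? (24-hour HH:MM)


Depart: 13:35
Leg 1: +384 min -> 19:59
Layover: +38 min -> 20:37
Leg 2: +144 min -> 23:01
Total travel: 566 minutes = 9h 26m
Arrival: 23:01

23:01


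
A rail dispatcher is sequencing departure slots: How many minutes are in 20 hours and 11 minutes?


Hours: 20
Extra minutes: 11
Minutes per hour: 60
Hours to minutes: 20 x 60 = 1200
Total: 1200 + 11 = 1211

1211


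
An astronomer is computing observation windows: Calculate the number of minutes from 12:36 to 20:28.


Start time: 12:36 = 756 minutes from midnight
End time: 20:28 = 1228 minutes from midnight
Difference: 1228 - 756 = 472 minutes
That is 7 hours and 52 minutes

472


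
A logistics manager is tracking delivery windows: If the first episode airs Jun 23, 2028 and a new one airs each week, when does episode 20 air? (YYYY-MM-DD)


First occurrence: 2028-06-23 (occurrence 1)
Each occurrence is 7 days after the previous.
Occurrence 20 is 19 weeks after the first.
19 weeks = 133 days
2028-06-23 + 133 days = 2028-11-03

2028-11-03


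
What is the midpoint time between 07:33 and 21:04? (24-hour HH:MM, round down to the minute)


Start time: 07:33 = 453 minutes from midnight
End time: 21:04 = 1264 minutes from midnight
Sum: 453 + 1264 = 1717
Midpoint: 1717 / 2 = 858 minutes
Convert: 858 / 60 = 14 hours, 18 minutes
Result: 14:18

14:18


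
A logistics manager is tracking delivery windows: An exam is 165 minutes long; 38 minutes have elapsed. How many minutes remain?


Total budget: 165 minutes
Time used: 38 minutes
Remaining: 165 - 38 = 127 minutes
Percent used: 23.0%
Percent remaining: 77.0%

127


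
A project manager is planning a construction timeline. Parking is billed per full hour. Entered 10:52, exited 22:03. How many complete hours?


Start: 10:52
End: 22:03
Hour difference: 22 - 10 = 12 hours
Minute difference: 3 - 52 = -49 minutes
Total minutes: 671
Complete hours: 671 / 60 = 11 (remainder 11)

11


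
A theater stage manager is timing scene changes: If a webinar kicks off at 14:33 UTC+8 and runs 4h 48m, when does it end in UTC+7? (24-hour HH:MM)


Start: 14:33 in UTC+8
Step 1 - add duration:
  minutes: 33 + 48 = 81 (carry 1h)
  hours: 14 + 4 + 1 = 19
  end in UTC+8: 19:21
Step 2 - convert UTC+8 -> UTC+7:
  offset difference: 7 - (8) = -1 hours
  19 + (-1) = 18 -> mod 24 = 18
Result: 18:21 in UTC+7

18:21


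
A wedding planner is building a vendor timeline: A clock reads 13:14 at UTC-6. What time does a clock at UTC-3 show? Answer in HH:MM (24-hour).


Local time: 13:14 at UTC-6 (offset -6h)
Target zone: UTC-3 (offset -3h)
Difference: -3 - (-6) = 3 hours
Calculation: 13 + (3) = 16
Result: 16:14

16:14


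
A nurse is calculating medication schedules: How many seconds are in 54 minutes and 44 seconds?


Minutes: 54
Extra seconds: 44
Seconds per minute: 60
Minutes to seconds: 54 x 60 = 3240
Total: 3240 + 44 = 3284

3284


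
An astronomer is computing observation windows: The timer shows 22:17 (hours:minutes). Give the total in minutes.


Hours: 22
Minutes: 17
Convert hours to minutes: 22 x 60 = 1320
Add remaining minutes: 1320 + 17 = 1337

1337


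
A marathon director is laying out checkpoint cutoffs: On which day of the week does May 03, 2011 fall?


Date: 2011-05-03
January 1, 2011 is a Saturday
Day of year: 123
Offset from Jan 1: 122 days
122 mod 7 = 3
Result: Tuesday

Tuesday


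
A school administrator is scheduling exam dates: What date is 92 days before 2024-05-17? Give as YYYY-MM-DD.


Start: 2024-05-17
Subtracting 92 days
Days already passed in May: 17
After going back through May: 75 more days to subtract
April 2024: 30 days, 45 remaining
March 2024: 31 days, 14 remaining
February 2024 has 29 days, need 14
Result: 2024-02-15

2024-02-15


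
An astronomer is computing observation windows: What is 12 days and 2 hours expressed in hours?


Days: 12
Extra hours: 2
Hours per day: 24
Days to hours: 12 x 24 = 288
Total: 288 + 2 = 290

290


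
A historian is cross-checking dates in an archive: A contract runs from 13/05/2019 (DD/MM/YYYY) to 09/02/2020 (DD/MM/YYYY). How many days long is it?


Start date: 2019-05-13
End date: 2020-02-09
May 2019: +19 days
Jun 2019: +30 days
Jul 2019: +31 days
... (7 more months)
Total: 272 days

272


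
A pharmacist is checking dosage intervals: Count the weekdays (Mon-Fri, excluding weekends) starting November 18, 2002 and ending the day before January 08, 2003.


Start: 2002-11-18 (Monday)
End (exclusive): 2003-01-08 (Wednesday)
Total calendar days: 51
Full weeks: 51 // 7 = 7 -> 35 weekdays
Remaining 2 days starting on Monday:
  Mon(w), Tue(w) -> 2 weekdays
Total business days: 35 + 2 = 37

37


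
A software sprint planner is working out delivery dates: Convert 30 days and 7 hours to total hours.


Days: 30
Extra hours: 7
Hours per day: 24
Days to hours: 30 x 24 = 720
Total: 720 + 7 = 727

727


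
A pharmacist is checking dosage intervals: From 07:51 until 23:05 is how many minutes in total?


Start time: 07:51 = 471 minutes from midnight
End time: 23:05 = 1385 minutes from midnight
Difference: 1385 - 471 = 914 minutes
That is 15 hours and 14 minutes

914


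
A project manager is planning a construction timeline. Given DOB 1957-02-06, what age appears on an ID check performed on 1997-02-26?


Birth: 1957-02-06
Reference: 1997-02-26
Year difference: 1997 - 1957 = 40
Has birthday (02-06) occurred by 02-26? Yes
Age in full years: 40

40


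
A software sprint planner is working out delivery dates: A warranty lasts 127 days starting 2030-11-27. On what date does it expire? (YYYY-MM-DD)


Start: 2030-11-27
Adding 127 days
Days remaining in November: 3
After November: 124 days still to add
December 2030: 31 days, 93 remaining
January 2031: 31 days, 62 remaining
February 2031: 28 days, 34 remaining
March 2031: 31 days, 3 remaining
Result: 2031-04-03

2031-04-03


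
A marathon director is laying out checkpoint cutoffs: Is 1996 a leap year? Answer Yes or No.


Year: 1996
Divisible by 4? 1996 / 4 = 499.0 -> Yes
Divisible by 100? 1996 / 100 = 19.96 -> No
Divisible by 4 but not 100, so it IS a leap year

Yes


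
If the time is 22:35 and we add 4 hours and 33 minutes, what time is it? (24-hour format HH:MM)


Start time: 22:35
Adding: 4 hours 33 minutes
Minutes: 35 + 33 = 68
Minute overflow: 68 >= 60, so carry 1 hour, minutes = 8
Hours: 22 + 4 + 1 = 27
Hour wraparound: 27 mod 24 = 3
Result: 03:08

03:08


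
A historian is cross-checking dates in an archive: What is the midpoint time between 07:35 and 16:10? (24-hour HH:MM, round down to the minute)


Start time: 07:35 = 455 minutes from midnight
End time: 16:10 = 970 minutes from midnight
Sum: 455 + 970 = 1425
Midpoint: 1425 / 2 = 712 minutes
Convert: 712 / 60 = 11 hours, 52 minutes
Result: 11:52

11:52


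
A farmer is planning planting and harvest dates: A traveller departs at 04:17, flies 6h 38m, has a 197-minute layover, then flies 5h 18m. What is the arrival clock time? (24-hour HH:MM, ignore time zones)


Depart: 04:17
Leg 1: +398 min -> 10:55
Layover: +197 min -> 14:12
Leg 2: +318 min -> 19:30
Total travel: 913 minutes = 15h 13m
Arrival: 19:30

19:30


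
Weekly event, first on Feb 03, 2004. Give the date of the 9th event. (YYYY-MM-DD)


First occurrence: 2004-02-03 (occurrence 1)
Each occurrence is 7 days after the previous.
Occurrence 9 is 8 weeks after the first.
8 weeks = 56 days
2004-02-03 + 56 days = 2004-03-30

2004-03-30


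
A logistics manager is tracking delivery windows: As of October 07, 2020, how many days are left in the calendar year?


Start: October 07, 2020
End: December 31, 2020
Days left in October: 24
November: 30
December: 31
Sum of remaining months: 61
Total: 24 + 61 = 85

85


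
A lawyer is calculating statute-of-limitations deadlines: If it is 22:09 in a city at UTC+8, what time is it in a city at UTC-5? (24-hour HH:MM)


Local time: 22:09 at UTC+8 (offset 8h)
Target zone: UTC-5 (offset -5h)
Difference: -5 - (8) = -13 hours
Calculation: 22 + (-13) = 9
Result: 09:09

09:09


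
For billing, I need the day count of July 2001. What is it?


Month: July
Year: 2001
July is a 31-day month
Total: 31 days

31


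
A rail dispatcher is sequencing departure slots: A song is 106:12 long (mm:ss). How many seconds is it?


Minutes: 106
Extra seconds: 12
Seconds per minute: 60
Minutes to seconds: 106 x 60 = 6360
Total: 6360 + 12 = 6372

6372


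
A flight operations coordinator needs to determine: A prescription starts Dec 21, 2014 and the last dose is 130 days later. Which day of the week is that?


Start: 2014-12-21 (Sunday)
Step 1 - find target date: add 130 days
  2014-12-21 + 130 days = 2015-04-30
Step 2 - day of week:
  130 mod 7 = 4
  Sunday + 4 days -> Thursday
Result: Thursday (2015-04-30)

Thursday


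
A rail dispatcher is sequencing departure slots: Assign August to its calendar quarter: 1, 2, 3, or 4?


Month: August (month 8)
Q1: January-March (months 1-3)
Q2: April-June (months 4-6)
Q3: July-September (months 7-9)
Q4: October-December (months 10-12)
Month 8 falls in Q3

3


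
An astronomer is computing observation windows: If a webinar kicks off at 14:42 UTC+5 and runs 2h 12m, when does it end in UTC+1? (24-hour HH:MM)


Start: 14:42 in UTC+5
Step 1 - add duration:
  minutes: 42 + 12 = 54
  hours: 14 + 2 + 0 = 16
  end in UTC+5: 16:54
Step 2 - convert UTC+5 -> UTC+1:
  offset difference: 1 - (5) = -4 hours
  16 + (-4) = 12 -> mod 24 = 12
Result: 12:54 in UTC+1

12:54


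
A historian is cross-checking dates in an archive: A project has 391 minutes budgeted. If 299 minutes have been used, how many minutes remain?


Total budget: 391 minutes
Time used: 299 minutes
Remaining: 391 - 299 = 92 minutes
Percent used: 76.5%
Percent remaining: 23.5%

92


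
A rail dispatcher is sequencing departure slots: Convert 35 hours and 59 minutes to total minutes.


Hours: 35
Minutes: 59
Convert hours to minutes: 35 x 60 = 2100
Add remaining minutes: 2100 + 59 = 2159

2159


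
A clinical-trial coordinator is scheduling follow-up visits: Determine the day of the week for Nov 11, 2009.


Date: 2009-11-11
January 1, 2009 is a Thursday
Day of year: 315
Offset from Jan 1: 314 days
314 mod 7 = 6
Result: Wednesday

Wednesday


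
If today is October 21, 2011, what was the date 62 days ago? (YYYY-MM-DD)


Start: 2011-10-21
Subtracting 62 days
Days already passed in October: 21
After going back through October: 41 more days to subtract
September 2011: 30 days, 11 remaining
August 2011 has 31 days, need 11
Result: 2011-08-20

2011-08-20


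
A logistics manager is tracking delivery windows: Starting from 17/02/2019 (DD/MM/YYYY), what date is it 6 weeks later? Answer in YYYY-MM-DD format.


Start: 2019-02-17
Weeks to add: 6
Convert to days: 6 x 7 = 42 days
Add 42 days to 2019-02-17
Result: 2019-03-31

2019-03-31


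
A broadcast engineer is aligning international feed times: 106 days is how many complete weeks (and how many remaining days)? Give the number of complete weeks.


Total days: 106
Days per week: 7
Division: 106 / 7 = 15 remainder 1
Complete weeks: 15
Remaining days: 1

15


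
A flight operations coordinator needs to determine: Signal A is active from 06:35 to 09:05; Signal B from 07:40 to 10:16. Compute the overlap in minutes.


Interval A: [395, 545] minutes from midnight
Interval B: [460, 616] minutes from midnight
Overlap start = max(395, 460) = 460
Overlap end = min(545, 616) = 545
Overlap = 545 - 460 = 85 minutes

85


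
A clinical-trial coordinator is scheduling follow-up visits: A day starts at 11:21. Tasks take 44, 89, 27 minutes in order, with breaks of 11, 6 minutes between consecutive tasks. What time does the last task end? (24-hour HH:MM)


Start: 11:21 = 681 min from midnight
  after task 1 (44 min): 12:05
  after break (11 min): 12:16
  after task 2 (89 min): 13:45
  after break (6 min): 13:51
  after task 3 (27 min): 14:18
Total elapsed: 177 minutes
End time: 14:18

14:18


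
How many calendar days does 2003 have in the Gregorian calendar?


Year: 2003
Check leap year rules:
Divisible by 4? No
2003 is not a leap year
Days: 365

365


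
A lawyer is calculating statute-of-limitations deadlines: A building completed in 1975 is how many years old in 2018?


Birth year: 1975
Current year: 2018
Age = current year - birth year
Age = 2018 - 1975 = 43

43


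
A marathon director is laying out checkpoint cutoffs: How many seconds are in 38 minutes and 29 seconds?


Minutes: 38
Seconds: 29
Convert minutes to seconds: 38 x 60 = 2280
Add remaining seconds: 2280 + 29 = 2309

2309


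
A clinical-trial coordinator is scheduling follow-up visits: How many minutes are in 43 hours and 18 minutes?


Hours: 43
Extra minutes: 18
Minutes per hour: 60
Hours to minutes: 43 x 60 = 2580
Total: 2580 + 18 = 2598

2598


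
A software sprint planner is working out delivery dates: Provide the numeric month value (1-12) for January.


Calendar month order:
1. January <--
2. February
January is month number 1

1


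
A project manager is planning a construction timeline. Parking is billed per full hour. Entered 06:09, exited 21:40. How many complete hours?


Start: 06:09
End: 21:40
Hour difference: 21 - 6 = 15 hours
Minute difference: 40 - 9 = 31 minutes
Total minutes: 931
Complete hours: 931 / 60 = 15 (remainder 31)

15


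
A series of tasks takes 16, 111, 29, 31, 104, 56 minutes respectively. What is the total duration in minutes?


Durations: 16, 111, 29, 31, 104, 56
Running sum: 16
+ 111 = 127
+ 29 = 156
+ 31 = 187
+ 104 = 291
+ 56 = 347
Total duration: 347 minutes
That is 5 hours and 47 minutes

347


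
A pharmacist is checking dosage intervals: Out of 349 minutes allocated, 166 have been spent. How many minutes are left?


Total budget: 349 minutes
Time used: 166 minutes
Remaining: 349 - 166 = 183 minutes
Percent used: 47.6%
Percent remaining: 52.4%

183


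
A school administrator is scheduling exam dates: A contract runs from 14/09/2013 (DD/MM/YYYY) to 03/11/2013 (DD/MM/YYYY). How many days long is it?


Start date: 2013-09-14
End date: 2013-11-03
Sep 2013: +17 days
Oct 2013: +31 days
Nov 2013: +2 days
Total: 50 days

50


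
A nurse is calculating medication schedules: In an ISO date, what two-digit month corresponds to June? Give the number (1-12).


Calendar month order:
5. May
6. June <--
7. July
June is month number 6

6


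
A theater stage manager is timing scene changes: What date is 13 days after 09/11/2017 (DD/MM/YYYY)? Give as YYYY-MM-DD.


Start: 2017-11-09
Adding 13 days
Days remaining in November: 21
Result: 2017-11-22

2017-11-22


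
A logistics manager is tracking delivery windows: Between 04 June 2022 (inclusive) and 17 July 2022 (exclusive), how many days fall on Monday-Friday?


Start: 2022-06-04 (Saturday)
End (exclusive): 2022-07-17 (Sunday)
Total calendar days: 43
Full weeks: 43 // 7 = 6 -> 30 weekdays
Remaining 1 days starting on Saturday:
  Sat(-) -> 0 weekdays
Total business days: 30 + 0 = 30

30


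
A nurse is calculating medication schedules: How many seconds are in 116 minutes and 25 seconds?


Minutes: 116
Extra seconds: 25
Seconds per minute: 60
Minutes to seconds: 116 x 60 = 6960
Total: 6960 + 25 = 6985

6985


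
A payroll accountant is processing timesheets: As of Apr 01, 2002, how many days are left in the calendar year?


Start: April 01, 2002
End: December 31, 2002
Days left in April: 29
May: 31
June: 30
July: 31
August: 31
... plus remaining months
Sum of remaining months: 245
Total: 29 + 245 = 274

274


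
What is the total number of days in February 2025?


Month: February
Year: 2025
2025 is not a leap year
February has 28 days
Total: 28 days

28


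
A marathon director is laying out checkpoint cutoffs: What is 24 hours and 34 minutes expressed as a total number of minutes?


Hours: 24
Minutes: 34
Convert hours to minutes: 24 x 60 = 1440
Add remaining minutes: 1440 + 34 = 1474

1474


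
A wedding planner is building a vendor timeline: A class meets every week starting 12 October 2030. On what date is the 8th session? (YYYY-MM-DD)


First occurrence: 2030-10-12 (occurrence 1)
Each occurrence is 7 days after the previous.
Occurrence 8 is 7 weeks after the first.
7 weeks = 49 days
2030-10-12 + 49 days = 2030-11-30

2030-11-30


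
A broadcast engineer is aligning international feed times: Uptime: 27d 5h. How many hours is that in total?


Days: 27
Extra hours: 5
Hours per day: 24
Days to hours: 27 x 24 = 648
Total: 648 + 5 = 653

653


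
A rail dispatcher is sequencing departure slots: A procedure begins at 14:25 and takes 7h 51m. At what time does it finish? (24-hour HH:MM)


Start time: 14:25
Adding: 7 hours 51 minutes
Minutes: 25 + 51 = 76
Minute overflow: 76 >= 60, so carry 1 hour, minutes = 16
Hours: 14 + 7 + 1 = 22
Result: 22:16

22:16


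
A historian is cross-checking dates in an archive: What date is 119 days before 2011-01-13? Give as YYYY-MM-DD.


Start: 2011-01-13
Subtracting 119 days
Days already passed in January: 13
After going back through January: 106 more days to subtract
December 2010: 31 days, 75 remaining
November 2010: 30 days, 45 remaining
October 2010: 31 days, 14 remaining
September 2010 has 30 days, need 14
Result: 2010-09-16

2010-09-16


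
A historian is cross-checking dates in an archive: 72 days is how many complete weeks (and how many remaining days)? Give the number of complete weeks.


Total days: 72
Days per week: 7
Division: 72 / 7 = 10 remainder 2
Complete weeks: 10
Remaining days: 2

10


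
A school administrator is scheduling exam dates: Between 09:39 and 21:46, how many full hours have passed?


Start: 09:39
End: 21:46
Hour difference: 21 - 9 = 12 hours
Minute difference: 46 - 39 = 7 minutes
Total minutes: 727
Complete hours: 727 / 60 = 12 (remainder 7)

12


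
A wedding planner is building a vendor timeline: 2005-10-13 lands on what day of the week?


Date: 2005-10-13
January 1, 2005 is a Saturday
Day of year: 286
Offset from Jan 1: 285 days
285 mod 7 = 5
Result: Thursday

Thursday


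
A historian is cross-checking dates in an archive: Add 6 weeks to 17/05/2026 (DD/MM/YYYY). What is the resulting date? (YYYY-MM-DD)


Start: 2026-05-17
Weeks to add: 6
Convert to days: 6 x 7 = 42 days
Add 42 days to 2026-05-17
Result: 2026-06-28

2026-06-28


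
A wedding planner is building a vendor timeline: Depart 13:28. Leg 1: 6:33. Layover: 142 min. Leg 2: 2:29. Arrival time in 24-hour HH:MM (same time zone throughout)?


Depart: 13:28
Leg 1: +393 min -> 20:01
Layover: +142 min -> 22:23
Leg 2: +149 min -> 00:52
Total travel: 684 minutes = 11h 24m
Arrival: 00:52

00:52


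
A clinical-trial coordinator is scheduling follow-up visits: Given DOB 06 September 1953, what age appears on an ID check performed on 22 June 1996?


Birth: 1953-09-06
Reference: 1996-06-22
Year difference: 1996 - 1953 = 43
Has birthday (09-06) occurred by 06-22? No
Birthday not yet reached this year -> subtract 1
Age in full years: 42

42


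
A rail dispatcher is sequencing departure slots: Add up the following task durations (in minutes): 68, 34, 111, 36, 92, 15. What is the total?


Durations: 68, 34, 111, 36, 92, 15
Running sum: 68
+ 34 = 102
+ 111 = 213
+ 36 = 249
+ 92 = 341
+ 15 = 356
Total duration: 356 minutes
That is 5 hours and 56 minutes

356


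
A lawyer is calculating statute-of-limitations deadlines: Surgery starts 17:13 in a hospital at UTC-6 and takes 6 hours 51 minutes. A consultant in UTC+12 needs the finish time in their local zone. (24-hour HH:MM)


Start: 17:13 in UTC-6
Step 1 - add duration:
  minutes: 13 + 51 = 64 (carry 1h)
  hours: 17 + 6 + 1 = 24
  end in UTC-6: 00:04
Step 2 - convert UTC-6 -> UTC+12:
  offset difference: 12 - (-6) = 18 hours
  0 + (18) = 18 -> mod 24 = 18
Result: 18:04 in UTC+12

18:04


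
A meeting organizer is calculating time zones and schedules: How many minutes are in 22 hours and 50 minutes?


Hours: 22
Extra minutes: 50
Minutes per hour: 60
Hours to minutes: 22 x 60 = 1320
Total: 1320 + 50 = 1370

1370


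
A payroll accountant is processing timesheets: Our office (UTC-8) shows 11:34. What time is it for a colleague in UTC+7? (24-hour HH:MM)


Local time: 11:34 at UTC-8 (offset -8h)
Target zone: UTC+7 (offset 7h)
Difference: 7 - (-8) = 15 hours
Calculation: 11 + (15) = 26
Wraparound: (26) mod 24 = 2
Result: 02:34

02:34


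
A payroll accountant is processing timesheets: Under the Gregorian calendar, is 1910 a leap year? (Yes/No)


Year: 1910
Divisible by 4? 1910 / 4 = 477.5 -> No
Not divisible by 4, so NOT a leap year

No


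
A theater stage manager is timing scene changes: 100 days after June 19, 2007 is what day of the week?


Start: 2007-06-19 (Tuesday)
Step 1 - find target date: add 100 days
  2007-06-19 + 100 days = 2007-09-27
Step 2 - day of week:
  100 mod 7 = 2
  Tuesday + 2 days -> Thursday
Result: Thursday (2007-09-27)

Thursday


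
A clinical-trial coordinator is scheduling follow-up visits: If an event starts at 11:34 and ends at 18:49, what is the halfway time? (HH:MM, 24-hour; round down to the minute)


Start time: 11:34 = 694 minutes from midnight
End time: 18:49 = 1129 minutes from midnight
Sum: 694 + 1129 = 1823
Midpoint: 1823 / 2 = 911 minutes
Convert: 911 / 60 = 15 hours, 11 minutes
Result: 15:11

15:11


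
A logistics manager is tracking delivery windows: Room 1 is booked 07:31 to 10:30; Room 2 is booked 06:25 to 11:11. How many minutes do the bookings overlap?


Interval A: [451, 630] minutes from midnight
Interval B: [385, 671] minutes from midnight
Overlap start = max(451, 385) = 451
Overlap end = min(630, 671) = 630
Overlap = 630 - 451 = 179 minutes

179


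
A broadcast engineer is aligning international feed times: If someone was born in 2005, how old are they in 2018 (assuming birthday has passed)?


Birth year: 2005
Current year: 2018
Age = current year - birth year
Age = 2018 - 2005 = 13

13


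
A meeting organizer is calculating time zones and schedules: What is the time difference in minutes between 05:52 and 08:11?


Start time: 05:52 = 352 minutes from midnight
End time: 08:11 = 491 minutes from midnight
Difference: 491 - 352 = 139 minutes
That is 2 hours and 19 minutes

139


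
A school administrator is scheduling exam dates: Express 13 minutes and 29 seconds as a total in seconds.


Minutes: 13
Seconds: 29
Convert minutes to seconds: 13 x 60 = 780
Add remaining seconds: 780 + 29 = 809

809


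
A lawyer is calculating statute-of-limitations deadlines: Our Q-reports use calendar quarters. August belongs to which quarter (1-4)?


Month: August (month 8)
Q1: January-March (months 1-3)
Q2: April-June (months 4-6)
Q3: July-September (months 7-9)
Q4: October-December (months 10-12)
Month 8 falls in Q3

3


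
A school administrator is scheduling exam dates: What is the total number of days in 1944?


Year: 1944
Check leap year rules:
Divisible by 4? Yes
Divisible by 100? No
1944 is a leap year
Days: 366

366


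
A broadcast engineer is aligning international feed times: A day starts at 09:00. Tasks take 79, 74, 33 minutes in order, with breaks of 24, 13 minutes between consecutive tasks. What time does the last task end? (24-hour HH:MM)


Start: 09:00 = 540 min from midnight
  after task 1 (79 min): 10:19
  after break (24 min): 10:43
  after task 2 (74 min): 11:57
  after break (13 min): 12:10
  after task 3 (33 min): 12:43
Total elapsed: 223 minutes
End time: 12:43

12:43


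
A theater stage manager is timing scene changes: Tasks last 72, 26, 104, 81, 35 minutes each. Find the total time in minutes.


Durations: 72, 26, 104, 81, 35
Running sum: 72
+ 26 = 98
+ 104 = 202
+ 81 = 283
+ 35 = 318
Total duration: 318 minutes
That is 5 hours and 18 minutes

318


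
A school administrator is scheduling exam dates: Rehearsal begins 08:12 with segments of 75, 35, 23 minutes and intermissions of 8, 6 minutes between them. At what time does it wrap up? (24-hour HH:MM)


Start: 08:12 = 492 min from midnight
  after task 1 (75 min): 09:27
  after break (8 min): 09:35
  after task 2 (35 min): 10:10
  after break (6 min): 10:16
  after task 3 (23 min): 10:39
Total elapsed: 147 minutes
End time: 10:39

10:39


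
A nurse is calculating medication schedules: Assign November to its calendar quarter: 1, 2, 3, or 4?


Month: November (month 11)
Q1: January-March (months 1-3)
Q2: April-June (months 4-6)
Q3: July-September (months 7-9)
Q4: October-December (months 10-12)
Month 11 falls in Q4

4


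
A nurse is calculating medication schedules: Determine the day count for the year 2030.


Year: 2030
Check leap year rules:
Divisible by 4? No
2030 is not a leap year
Days: 365

365


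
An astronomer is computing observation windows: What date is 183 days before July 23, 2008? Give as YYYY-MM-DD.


Start: 2008-07-23
Subtracting 183 days
Days already passed in July: 23
After going back through July: 160 more days to subtract
June 2008: 30 days, 130 remaining
May 2008: 31 days, 99 remaining
April 2008: 30 days, 69 remaining
March 2008: 31 days, 38 remaining
Result: 2008-01-22

2008-01-22


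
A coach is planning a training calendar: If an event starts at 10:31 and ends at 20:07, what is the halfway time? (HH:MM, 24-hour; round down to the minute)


Start time: 10:31 = 631 minutes from midnight
End time: 20:07 = 1207 minutes from midnight
Sum: 631 + 1207 = 1838
Midpoint: 1838 / 2 = 919 minutes
Convert: 919 / 60 = 15 hours, 19 minutes
Result: 15:19

15:19


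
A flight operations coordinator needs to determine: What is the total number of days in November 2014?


Month: November
Year: 2014
November is a 30-day month
Total: 30 days

30


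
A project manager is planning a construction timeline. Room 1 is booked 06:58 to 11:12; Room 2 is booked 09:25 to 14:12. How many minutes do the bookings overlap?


Interval A: [418, 672] minutes from midnight
Interval B: [565, 852] minutes from midnight
Overlap start = max(418, 565) = 565
Overlap end = min(672, 852) = 672
Overlap = 672 - 565 = 107 minutes

107
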